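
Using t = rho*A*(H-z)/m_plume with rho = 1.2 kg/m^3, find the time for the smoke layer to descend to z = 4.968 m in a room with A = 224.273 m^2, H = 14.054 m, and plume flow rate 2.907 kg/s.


H - z = 9.086 m
t = 1.2 * 224.273 * 9.086 / 2.907 = 841.17 s

841.17 s


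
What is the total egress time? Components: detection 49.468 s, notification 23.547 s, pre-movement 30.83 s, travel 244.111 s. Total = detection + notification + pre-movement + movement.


Total = 49.468 + 23.547 + 30.83 + 244.111 = 347.956 s

347.956 s


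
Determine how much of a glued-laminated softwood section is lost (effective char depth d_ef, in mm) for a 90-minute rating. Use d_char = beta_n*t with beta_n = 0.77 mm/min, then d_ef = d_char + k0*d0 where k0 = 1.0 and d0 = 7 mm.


d_char = 0.77 * 90 = 69.3 mm
d_ef = 69.3 + 1.0*7 = 76.3 mm

76.3 mm


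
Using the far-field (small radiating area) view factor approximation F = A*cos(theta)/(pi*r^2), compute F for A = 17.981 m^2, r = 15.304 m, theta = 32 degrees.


cos(32 deg) = 0.84805
pi*r^2 = 735.80
F = 17.981 * 0.84805 / 735.80 = 0.020724

0.020724


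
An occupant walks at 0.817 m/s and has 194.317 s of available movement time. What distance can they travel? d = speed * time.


d = 0.817 * 194.317 = 158.76 m

158.76 m


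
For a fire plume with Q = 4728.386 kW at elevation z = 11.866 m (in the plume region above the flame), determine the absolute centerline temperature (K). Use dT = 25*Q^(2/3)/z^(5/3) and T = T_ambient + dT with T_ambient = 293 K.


Q^(2/3) = 281.71
z^(5/3) = 61.732
dT = 25 * 281.71 / 61.732 = 114.09 K
T = 293 + 114.09 = 407.09 K

407.09 K


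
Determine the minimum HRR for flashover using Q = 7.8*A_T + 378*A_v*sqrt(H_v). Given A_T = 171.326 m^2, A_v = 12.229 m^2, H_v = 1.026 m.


7.8*A_T = 1336.3
sqrt(H_v) = 1.0129
378*A_v*sqrt(H_v) = 4682.3
Q = 1336.3 + 4682.3 = 6018.6 kW

6018.6 kW


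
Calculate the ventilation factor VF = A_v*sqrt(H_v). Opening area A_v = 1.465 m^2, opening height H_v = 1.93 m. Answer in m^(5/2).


sqrt(H_v) = 1.3892
VF = 1.465 * 1.3892 = 2.0352 m^(5/2)

2.0352 m^(5/2)


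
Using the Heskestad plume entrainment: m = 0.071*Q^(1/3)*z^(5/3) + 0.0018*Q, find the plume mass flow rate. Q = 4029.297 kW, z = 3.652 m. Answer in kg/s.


Q^(1/3) = 15.913
z^(5/3) = 8.6607
First term = 0.071 * 15.913 * 8.6607 = 9.7848
Second term = 0.0018 * 4029.297 = 7.2527
m = 17.038 kg/s

17.038 kg/s


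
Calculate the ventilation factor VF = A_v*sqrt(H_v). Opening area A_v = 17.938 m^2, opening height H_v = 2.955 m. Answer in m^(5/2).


sqrt(H_v) = 1.7190
VF = 17.938 * 1.7190 = 30.836 m^(5/2)

30.836 m^(5/2)


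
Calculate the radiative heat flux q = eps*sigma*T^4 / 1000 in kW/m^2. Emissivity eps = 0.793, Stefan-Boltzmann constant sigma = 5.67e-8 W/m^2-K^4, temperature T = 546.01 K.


T^4 = 8.8880e+10
q = 0.793 * 5.67e-8 * 8.8880e+10 / 1000 = 3.9963 kW/m^2

3.9963 kW/m^2


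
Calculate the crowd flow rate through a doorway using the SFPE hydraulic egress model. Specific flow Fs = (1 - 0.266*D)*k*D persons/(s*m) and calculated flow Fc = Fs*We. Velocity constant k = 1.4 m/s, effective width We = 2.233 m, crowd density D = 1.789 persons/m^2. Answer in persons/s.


1 - 0.266*D = 1 - 0.266*1.789 = 0.52413
Fs = 0.52413 * 1.4 * 1.789 = 1.3127 persons/(s*m)
Fc = 1.3127 * 2.233 = 2.9313 persons/s

2.9313 persons/s


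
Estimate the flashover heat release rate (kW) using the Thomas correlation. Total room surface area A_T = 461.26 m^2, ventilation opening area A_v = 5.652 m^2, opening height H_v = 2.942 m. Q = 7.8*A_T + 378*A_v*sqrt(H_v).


7.8*A_T = 3597.828
sqrt(H_v) = 1.7152
378*A_v*sqrt(H_v) = 3664.5
Q = 3597.828 + 3664.5 = 7262.3 kW

7262.3 kW


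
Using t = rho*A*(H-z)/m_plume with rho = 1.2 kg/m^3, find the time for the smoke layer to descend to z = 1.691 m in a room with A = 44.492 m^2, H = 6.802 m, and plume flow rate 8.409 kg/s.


H - z = 5.111 m
t = 1.2 * 44.492 * 5.111 / 8.409 = 32.451 s

32.451 s


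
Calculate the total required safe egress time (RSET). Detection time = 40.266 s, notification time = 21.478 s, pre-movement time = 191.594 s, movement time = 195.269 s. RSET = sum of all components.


Total = 40.266 + 21.478 + 191.594 + 195.269 = 448.607 s

448.607 s


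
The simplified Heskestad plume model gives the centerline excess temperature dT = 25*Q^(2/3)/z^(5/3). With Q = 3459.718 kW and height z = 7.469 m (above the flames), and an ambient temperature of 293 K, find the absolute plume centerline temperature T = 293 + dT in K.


Q^(2/3) = 228.75
z^(5/3) = 28.539
dT = 25 * 228.75 / 28.539 = 200.38 K
T = 293 + 200.38 = 493.38 K

493.38 K


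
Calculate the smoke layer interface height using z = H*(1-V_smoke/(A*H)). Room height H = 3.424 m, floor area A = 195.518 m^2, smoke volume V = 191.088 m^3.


V/(A*H) = 0.28544
1 - 0.28544 = 0.71456
z = 3.424 * 0.71456 = 2.4467 m

2.4467 m


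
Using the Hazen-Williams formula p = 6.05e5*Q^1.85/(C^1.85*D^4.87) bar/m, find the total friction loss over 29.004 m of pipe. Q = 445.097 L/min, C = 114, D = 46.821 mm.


Q^1.85 = 79367
C^1.85 = 6386.7
D^4.87 = 1.3647e+08
p/m = 0.055090 bar/m
p_total = 0.055090 * 29.004 = 1.5978 bar

1.5978 bar


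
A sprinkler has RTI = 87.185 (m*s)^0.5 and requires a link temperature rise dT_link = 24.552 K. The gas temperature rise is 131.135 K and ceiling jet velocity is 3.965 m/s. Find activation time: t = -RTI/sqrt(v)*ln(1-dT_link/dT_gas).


dT_link/dT_gas = 0.18723
ln(1 - 0.18723) = -0.20730
t = -87.185 / sqrt(3.965) * -0.20730 = 9.0767 s

9.0767 s


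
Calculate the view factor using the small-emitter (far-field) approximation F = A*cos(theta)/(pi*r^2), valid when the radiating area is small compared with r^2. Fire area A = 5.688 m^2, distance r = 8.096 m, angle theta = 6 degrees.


cos(6 deg) = 0.99452
pi*r^2 = 205.92
F = 5.688 * 0.99452 / 205.92 = 0.027472

0.027472


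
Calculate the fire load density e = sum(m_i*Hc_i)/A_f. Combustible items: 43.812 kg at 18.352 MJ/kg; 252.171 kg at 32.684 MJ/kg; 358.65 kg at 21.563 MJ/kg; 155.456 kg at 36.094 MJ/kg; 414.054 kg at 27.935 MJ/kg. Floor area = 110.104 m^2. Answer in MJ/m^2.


Total energy = 43.812*18.352 + 252.171*32.684 + 358.65*21.563 + 155.456*36.094 + 414.054*27.935
= 804.0378 + 8241.957 + 7733.570 + 5611.029 + 11566.60
= 33957.19 MJ
e = 33957.19 / 110.104 = 308.41 MJ/m^2

308.41 MJ/m^2


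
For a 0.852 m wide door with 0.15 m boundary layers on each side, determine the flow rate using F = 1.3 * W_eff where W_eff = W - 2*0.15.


W_eff = 0.852 - 0.30 = 0.552 m
F = 1.3 * 0.552 = 0.71760 persons/s

0.71760 persons/s


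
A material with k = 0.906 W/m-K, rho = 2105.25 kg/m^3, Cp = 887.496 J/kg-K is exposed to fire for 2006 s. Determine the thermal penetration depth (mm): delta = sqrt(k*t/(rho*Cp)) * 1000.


alpha = 0.906 / (2105.25 * 887.496) = 4.8491e-07 m^2/s
alpha * t = 0.00097272
delta = sqrt(0.00097272) * 1000 = 31.189 mm

31.189 mm


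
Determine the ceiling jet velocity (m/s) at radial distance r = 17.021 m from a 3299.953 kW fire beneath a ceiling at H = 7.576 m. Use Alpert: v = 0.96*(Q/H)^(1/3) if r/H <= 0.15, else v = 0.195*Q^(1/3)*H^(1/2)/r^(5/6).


r/H = 17.021 / 7.576 = 2.2467
r/H > 0.15, so v = 0.195*Q^(1/3)*H^(1/2)/r^(5/6)
Q^(1/3) = 14.888
H^(1/2) = 2.7525
r^(5/6) = 10.613
v = 0.195 * 14.888 * 2.7525 / 10.613 = 0.75296 m/s

0.75296 m/s


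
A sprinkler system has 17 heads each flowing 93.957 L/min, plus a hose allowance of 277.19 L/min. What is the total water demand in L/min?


Sprinkler demand = 17 * 93.957 = 1597.269 L/min
Total = 1597.269 + 277.19 = 1874.459 L/min

1874.459 L/min


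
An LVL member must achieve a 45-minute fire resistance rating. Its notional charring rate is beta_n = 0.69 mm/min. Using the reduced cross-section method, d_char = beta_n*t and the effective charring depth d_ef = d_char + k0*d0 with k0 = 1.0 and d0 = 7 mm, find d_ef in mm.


d_char = 0.69 * 45 = 31.05 mm
d_ef = 31.05 + 1.0*7 = 38.05 mm

38.05 mm


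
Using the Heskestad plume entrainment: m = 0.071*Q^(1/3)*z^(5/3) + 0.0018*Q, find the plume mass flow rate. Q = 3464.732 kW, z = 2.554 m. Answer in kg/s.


Q^(1/3) = 15.132
z^(5/3) = 4.7720
First term = 0.071 * 15.132 * 4.7720 = 5.1268
Second term = 0.0018 * 3464.732 = 6.2365
m = 11.363 kg/s

11.363 kg/s


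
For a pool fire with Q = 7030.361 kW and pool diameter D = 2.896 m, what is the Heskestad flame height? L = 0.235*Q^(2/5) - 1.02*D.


Q^(2/5) = 34.577
0.235 * Q^(2/5) = 8.1257
1.02 * D = 2.9539
L = 5.1717 m

5.1717 m


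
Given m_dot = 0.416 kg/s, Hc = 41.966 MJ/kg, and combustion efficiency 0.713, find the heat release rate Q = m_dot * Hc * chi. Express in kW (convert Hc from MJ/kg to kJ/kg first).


Hc = 41.966 MJ/kg = 41.966 * 1000 kJ/kg = 41966 kJ/kg
Q = 0.416 kg/s * 41966 kJ/kg * 0.713 = 12447 kW

12447 kW


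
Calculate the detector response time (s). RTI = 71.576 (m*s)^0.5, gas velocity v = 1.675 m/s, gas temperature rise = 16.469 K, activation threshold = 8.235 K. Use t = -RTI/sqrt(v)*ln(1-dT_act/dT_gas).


dT_act/dT_gas = 0.50003
ln(1 - 0.50003) = -0.69321
t = -71.576 / sqrt(1.675) * -0.69321 = 38.337 s

38.337 s


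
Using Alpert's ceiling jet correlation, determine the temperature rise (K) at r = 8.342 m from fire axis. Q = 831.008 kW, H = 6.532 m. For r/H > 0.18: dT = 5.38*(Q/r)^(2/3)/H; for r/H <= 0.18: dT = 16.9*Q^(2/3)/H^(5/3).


r/H = 8.342 / 6.532 = 1.2771
r/H > 0.18, so dT = 5.38*(Q/r)^(2/3)/H
Q/r = 99.617
(Q/r)^(2/3) = 21.489
dT = 5.38 * 21.489 / 6.532 = 17.699 K

17.699 K


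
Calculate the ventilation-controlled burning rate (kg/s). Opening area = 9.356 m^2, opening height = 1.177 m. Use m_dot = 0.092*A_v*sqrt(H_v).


sqrt(H_v) = 1.0849
m_dot = 0.092 * 9.356 * 1.0849 = 0.93383 kg/s

0.93383 kg/s


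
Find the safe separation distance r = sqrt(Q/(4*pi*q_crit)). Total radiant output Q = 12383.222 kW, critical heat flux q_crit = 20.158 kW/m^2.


4*pi*q_crit = 253.31
Q/(4*pi*q_crit) = 48.885
r = sqrt(48.885) = 6.9918 m

6.9918 m


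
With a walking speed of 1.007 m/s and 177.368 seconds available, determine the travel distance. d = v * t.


d = 1.007 * 177.368 = 178.61 m

178.61 m


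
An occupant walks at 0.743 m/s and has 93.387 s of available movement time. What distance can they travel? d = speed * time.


d = 0.743 * 93.387 = 69.387 m

69.387 m


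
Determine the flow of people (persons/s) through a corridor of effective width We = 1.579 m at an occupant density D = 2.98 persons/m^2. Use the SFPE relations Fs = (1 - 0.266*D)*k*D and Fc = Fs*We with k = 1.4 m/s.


1 - 0.266*D = 1 - 0.266*2.98 = 0.20732
Fs = 0.20732 * 1.4 * 2.98 = 0.86494 persons/(s*m)
Fc = 0.86494 * 1.579 = 1.3657 persons/s

1.3657 persons/s


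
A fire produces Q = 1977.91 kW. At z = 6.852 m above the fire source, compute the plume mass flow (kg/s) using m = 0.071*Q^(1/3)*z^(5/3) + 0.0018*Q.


Q^(1/3) = 12.553
z^(5/3) = 24.719
First term = 0.071 * 12.553 * 24.719 = 22.030
Second term = 0.0018 * 1977.91 = 3.5602
m = 25.591 kg/s

25.591 kg/s


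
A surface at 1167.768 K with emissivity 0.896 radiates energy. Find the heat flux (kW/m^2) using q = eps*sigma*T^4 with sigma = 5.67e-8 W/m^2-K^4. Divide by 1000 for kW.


T^4 = 1.8596e+12
q = 0.896 * 5.67e-8 * 1.8596e+12 / 1000 = 94.475 kW/m^2

94.475 kW/m^2


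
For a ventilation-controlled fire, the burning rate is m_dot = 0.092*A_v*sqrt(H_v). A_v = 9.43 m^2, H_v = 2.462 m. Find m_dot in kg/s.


sqrt(H_v) = 1.5691
m_dot = 0.092 * 9.43 * 1.5691 = 1.3613 kg/s

1.3613 kg/s


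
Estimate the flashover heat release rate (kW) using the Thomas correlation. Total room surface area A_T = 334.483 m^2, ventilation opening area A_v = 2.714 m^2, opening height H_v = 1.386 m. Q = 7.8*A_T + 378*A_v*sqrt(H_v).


7.8*A_T = 2609.0
sqrt(H_v) = 1.1773
378*A_v*sqrt(H_v) = 1207.8
Q = 2609.0 + 1207.8 = 3816.7 kW

3816.7 kW


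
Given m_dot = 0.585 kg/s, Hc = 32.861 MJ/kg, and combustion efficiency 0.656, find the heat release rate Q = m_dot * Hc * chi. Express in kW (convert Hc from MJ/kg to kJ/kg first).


Hc = 32.861 MJ/kg = 32.861 * 1000 kJ/kg = 32861 kJ/kg
Q = 0.585 kg/s * 32861 kJ/kg * 0.656 = 12611 kW

12611 kW


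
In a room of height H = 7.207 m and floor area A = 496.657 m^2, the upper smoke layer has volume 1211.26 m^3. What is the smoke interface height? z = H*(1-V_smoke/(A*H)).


V/(A*H) = 0.33840
1 - 0.33840 = 0.66160
z = 7.207 * 0.66160 = 4.7682 m

4.7682 m


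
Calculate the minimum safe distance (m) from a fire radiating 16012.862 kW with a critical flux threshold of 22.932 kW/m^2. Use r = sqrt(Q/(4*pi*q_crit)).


4*pi*q_crit = 288.17
Q/(4*pi*q_crit) = 55.567
r = sqrt(55.567) = 7.4543 m

7.4543 m


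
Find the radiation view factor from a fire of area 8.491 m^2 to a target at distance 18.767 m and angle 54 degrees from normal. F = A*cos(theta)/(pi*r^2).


cos(54 deg) = 0.58779
pi*r^2 = 1106.5
F = 8.491 * 0.58779 / 1106.5 = 0.0045106

0.0045106


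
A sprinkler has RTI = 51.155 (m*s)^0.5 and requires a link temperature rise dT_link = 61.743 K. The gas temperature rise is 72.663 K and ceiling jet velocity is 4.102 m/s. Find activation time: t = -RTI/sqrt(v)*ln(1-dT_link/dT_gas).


dT_link/dT_gas = 0.84972
ln(1 - 0.84972) = -1.8952
t = -51.155 / sqrt(4.102) * -1.8952 = 47.869 s

47.869 s


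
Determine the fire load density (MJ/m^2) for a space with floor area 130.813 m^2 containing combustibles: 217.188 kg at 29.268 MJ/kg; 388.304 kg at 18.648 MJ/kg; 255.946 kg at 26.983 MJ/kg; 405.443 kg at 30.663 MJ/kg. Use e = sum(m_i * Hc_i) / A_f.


Total energy = 217.188*29.268 + 388.304*18.648 + 255.946*26.983 + 405.443*30.663
= 6356.658 + 7241.093 + 6906.191 + 12432.10
= 32936.04 MJ
e = 32936.04 / 130.813 = 251.78 MJ/m^2

251.78 MJ/m^2


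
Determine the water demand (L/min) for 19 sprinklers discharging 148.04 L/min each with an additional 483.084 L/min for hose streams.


Sprinkler demand = 19 * 148.04 = 2812.76 L/min
Total = 2812.76 + 483.084 = 3295.844 L/min

3295.844 L/min


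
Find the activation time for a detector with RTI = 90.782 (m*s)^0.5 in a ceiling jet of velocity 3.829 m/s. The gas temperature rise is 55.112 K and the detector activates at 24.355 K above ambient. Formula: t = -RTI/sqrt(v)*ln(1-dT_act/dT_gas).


dT_act/dT_gas = 0.44192
ln(1 - 0.44192) = -0.58325
t = -90.782 / sqrt(3.829) * -0.58325 = 27.059 s

27.059 s


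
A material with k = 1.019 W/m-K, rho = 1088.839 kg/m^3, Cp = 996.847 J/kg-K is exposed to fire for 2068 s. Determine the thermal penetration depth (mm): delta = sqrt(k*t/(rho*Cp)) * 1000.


alpha = 1.019 / (1088.839 * 996.847) = 9.3882e-07 m^2/s
alpha * t = 0.0019415
delta = sqrt(0.0019415) * 1000 = 44.062 mm

44.062 mm


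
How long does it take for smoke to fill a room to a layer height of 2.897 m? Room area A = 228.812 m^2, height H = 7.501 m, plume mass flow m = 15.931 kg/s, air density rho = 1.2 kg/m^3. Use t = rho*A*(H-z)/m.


H - z = 4.604 m
t = 1.2 * 228.812 * 4.604 / 15.931 = 79.351 s

79.351 s


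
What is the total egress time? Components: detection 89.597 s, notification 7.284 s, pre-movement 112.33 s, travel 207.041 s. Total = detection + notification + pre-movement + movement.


Total = 89.597 + 7.284 + 112.33 + 207.041 = 416.252 s

416.252 s


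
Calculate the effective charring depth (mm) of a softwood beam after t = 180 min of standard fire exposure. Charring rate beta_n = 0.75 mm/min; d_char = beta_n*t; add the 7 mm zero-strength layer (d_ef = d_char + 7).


d_char = 0.75 * 180 = 135 mm
d_ef = 135 + 1.0*7 = 142 mm

142 mm


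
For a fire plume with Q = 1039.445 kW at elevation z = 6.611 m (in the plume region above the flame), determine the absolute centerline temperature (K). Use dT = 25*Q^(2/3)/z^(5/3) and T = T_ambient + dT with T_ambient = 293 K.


Q^(2/3) = 102.61
z^(5/3) = 23.287
dT = 25 * 102.61 / 23.287 = 110.16 K
T = 293 + 110.16 = 403.16 K

403.16 K


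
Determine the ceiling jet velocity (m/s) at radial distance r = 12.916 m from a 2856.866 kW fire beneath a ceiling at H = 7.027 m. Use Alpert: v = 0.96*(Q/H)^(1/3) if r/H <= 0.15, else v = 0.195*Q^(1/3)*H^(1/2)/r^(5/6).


r/H = 12.916 / 7.027 = 1.8381
r/H > 0.15, so v = 0.195*Q^(1/3)*H^(1/2)/r^(5/6)
Q^(1/3) = 14.189
H^(1/2) = 2.6508
r^(5/6) = 8.4322
v = 0.195 * 14.189 * 2.6508 / 8.4322 = 0.86985 m/s

0.86985 m/s


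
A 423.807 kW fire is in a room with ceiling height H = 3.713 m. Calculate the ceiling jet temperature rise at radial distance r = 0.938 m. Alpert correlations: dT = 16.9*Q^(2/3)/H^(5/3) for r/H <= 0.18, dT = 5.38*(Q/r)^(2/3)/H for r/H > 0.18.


r/H = 0.938 / 3.713 = 0.25263
r/H > 0.18, so dT = 5.38*(Q/r)^(2/3)/H
Q/r = 451.82
(Q/r)^(2/3) = 58.881
dT = 5.38 * 58.881 / 3.713 = 85.317 K

85.317 K


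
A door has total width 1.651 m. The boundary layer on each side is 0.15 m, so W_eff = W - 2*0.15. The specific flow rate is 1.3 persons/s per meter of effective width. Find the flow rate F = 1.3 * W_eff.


W_eff = 1.651 - 0.30 = 1.351 m
F = 1.3 * 1.351 = 1.7563 persons/s

1.7563 persons/s


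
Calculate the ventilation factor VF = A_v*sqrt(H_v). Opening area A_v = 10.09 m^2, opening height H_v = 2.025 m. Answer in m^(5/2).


sqrt(H_v) = 1.4230
VF = 10.09 * 1.4230 = 14.358 m^(5/2)

14.358 m^(5/2)


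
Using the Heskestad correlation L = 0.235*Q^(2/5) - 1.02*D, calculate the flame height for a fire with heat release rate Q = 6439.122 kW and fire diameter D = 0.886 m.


Q^(2/5) = 33.383
0.235 * Q^(2/5) = 7.8451
1.02 * D = 0.90372
L = 6.9414 m

6.9414 m


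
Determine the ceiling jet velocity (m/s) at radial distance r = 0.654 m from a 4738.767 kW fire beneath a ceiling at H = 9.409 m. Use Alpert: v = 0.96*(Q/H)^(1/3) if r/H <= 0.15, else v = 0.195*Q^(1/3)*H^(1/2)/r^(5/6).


r/H = 0.654 / 9.409 = 0.069508
r/H <= 0.15, so v = 0.96*(Q/H)^(1/3)
Q/H = 503.64
(Q/H)^(1/3) = 7.9562
v = 0.96 * 7.9562 = 7.6380 m/s

7.6380 m/s


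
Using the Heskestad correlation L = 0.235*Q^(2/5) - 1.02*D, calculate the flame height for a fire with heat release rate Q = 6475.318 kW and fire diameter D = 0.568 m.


Q^(2/5) = 33.458
0.235 * Q^(2/5) = 7.8627
1.02 * D = 0.57936
L = 7.2834 m

7.2834 m


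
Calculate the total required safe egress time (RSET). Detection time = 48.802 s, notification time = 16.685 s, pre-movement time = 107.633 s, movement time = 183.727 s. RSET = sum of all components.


Total = 48.802 + 16.685 + 107.633 + 183.727 = 356.847 s

356.847 s


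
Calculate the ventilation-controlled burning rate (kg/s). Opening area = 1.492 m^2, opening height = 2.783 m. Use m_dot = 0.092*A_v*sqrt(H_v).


sqrt(H_v) = 1.6682
m_dot = 0.092 * 1.492 * 1.6682 = 0.22899 kg/s

0.22899 kg/s


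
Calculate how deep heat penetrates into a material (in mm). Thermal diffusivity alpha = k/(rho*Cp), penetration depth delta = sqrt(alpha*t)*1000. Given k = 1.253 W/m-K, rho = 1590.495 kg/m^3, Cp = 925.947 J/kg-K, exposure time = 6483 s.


alpha = 1.253 / (1590.495 * 925.947) = 8.5081e-07 m^2/s
alpha * t = 0.0055158
delta = sqrt(0.0055158) * 1000 = 74.268 mm

74.268 mm


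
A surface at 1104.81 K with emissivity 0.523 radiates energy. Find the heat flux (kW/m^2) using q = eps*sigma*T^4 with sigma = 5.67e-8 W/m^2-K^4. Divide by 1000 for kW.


T^4 = 1.4899e+12
q = 0.523 * 5.67e-8 * 1.4899e+12 / 1000 = 44.181 kW/m^2

44.181 kW/m^2


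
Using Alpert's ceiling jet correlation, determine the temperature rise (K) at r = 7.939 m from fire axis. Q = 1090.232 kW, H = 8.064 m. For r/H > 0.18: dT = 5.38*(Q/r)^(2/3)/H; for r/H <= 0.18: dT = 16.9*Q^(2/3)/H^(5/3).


r/H = 7.939 / 8.064 = 0.98450
r/H > 0.18, so dT = 5.38*(Q/r)^(2/3)/H
Q/r = 137.33
(Q/r)^(2/3) = 26.618
dT = 5.38 * 26.618 / 8.064 = 17.758 K

17.758 K


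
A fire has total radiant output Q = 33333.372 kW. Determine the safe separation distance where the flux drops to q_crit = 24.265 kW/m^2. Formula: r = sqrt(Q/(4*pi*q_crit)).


4*pi*q_crit = 304.92
Q/(4*pi*q_crit) = 109.32
r = sqrt(109.32) = 10.455 m

10.455 m


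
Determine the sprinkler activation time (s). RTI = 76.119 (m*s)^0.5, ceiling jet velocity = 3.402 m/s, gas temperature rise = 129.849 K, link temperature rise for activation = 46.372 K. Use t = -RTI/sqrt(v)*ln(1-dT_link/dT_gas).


dT_link/dT_gas = 0.35712
ln(1 - 0.35712) = -0.44180
t = -76.119 / sqrt(3.402) * -0.44180 = 18.233 s

18.233 s


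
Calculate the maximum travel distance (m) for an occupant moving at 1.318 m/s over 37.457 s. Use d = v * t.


d = 1.318 * 37.457 = 49.368 m

49.368 m


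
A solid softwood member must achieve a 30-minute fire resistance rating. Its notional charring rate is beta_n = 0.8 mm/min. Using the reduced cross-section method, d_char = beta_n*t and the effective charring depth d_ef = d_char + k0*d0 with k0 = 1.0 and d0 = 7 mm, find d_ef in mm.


d_char = 0.8 * 30 = 24 mm
d_ef = 24 + 1.0*7 = 31 mm

31 mm


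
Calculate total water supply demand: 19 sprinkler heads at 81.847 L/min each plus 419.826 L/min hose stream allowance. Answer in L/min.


Sprinkler demand = 19 * 81.847 = 1555.093 L/min
Total = 1555.093 + 419.826 = 1974.919 L/min

1974.919 L/min


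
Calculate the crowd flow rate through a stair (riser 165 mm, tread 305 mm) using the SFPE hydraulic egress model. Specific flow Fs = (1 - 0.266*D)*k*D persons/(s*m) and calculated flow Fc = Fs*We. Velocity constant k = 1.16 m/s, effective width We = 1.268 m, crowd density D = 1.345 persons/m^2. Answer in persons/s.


1 - 0.266*D = 1 - 0.266*1.345 = 0.64223
Fs = 0.64223 * 1.16 * 1.345 = 1.0020 persons/(s*m)
Fc = 1.0020 * 1.268 = 1.2705 persons/s

1.2705 persons/s


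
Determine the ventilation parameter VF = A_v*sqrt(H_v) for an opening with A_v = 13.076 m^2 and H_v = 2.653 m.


sqrt(H_v) = 1.6288
VF = 13.076 * 1.6288 = 21.298 m^(5/2)

21.298 m^(5/2)


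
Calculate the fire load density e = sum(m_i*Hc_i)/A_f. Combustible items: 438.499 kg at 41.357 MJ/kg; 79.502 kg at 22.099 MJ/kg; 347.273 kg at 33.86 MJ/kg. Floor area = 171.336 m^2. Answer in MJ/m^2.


Total energy = 438.499*41.357 + 79.502*22.099 + 347.273*33.86
= 18135.00 + 1756.915 + 11758.66
= 31650.58 MJ
e = 31650.58 / 171.336 = 184.73 MJ/m^2

184.73 MJ/m^2


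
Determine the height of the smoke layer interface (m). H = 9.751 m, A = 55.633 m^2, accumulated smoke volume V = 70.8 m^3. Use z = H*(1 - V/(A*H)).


V/(A*H) = 0.13051
1 - 0.13051 = 0.86949
z = 9.751 * 0.86949 = 8.4784 m

8.4784 m


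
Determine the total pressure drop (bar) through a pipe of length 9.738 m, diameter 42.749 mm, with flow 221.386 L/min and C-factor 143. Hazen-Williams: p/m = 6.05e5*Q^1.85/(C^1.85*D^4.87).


Q^1.85 = 21804
C^1.85 = 9713.4
D^4.87 = 8.7621e+07
p/m = 0.015499 bar/m
p_total = 0.015499 * 9.738 = 0.15093 bar

0.15093 bar


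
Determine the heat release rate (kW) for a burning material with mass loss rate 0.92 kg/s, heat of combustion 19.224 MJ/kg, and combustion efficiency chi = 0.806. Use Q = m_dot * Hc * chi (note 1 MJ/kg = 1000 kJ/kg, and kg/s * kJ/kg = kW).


Hc = 19.224 MJ/kg = 19.224 * 1000 kJ/kg = 19224 kJ/kg
Q = 0.92 kg/s * 19224 kJ/kg * 0.806 = 14255 kW

14255 kW


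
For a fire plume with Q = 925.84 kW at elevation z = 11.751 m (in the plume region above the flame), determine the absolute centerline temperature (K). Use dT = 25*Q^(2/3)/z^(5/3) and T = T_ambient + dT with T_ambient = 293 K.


Q^(2/3) = 94.993
z^(5/3) = 60.738
dT = 25 * 94.993 / 60.738 = 39.100 K
T = 293 + 39.100 = 332.10 K

332.10 K


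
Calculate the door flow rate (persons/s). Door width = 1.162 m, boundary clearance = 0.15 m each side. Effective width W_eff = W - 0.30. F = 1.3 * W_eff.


W_eff = 1.162 - 0.30 = 0.862 m
F = 1.3 * 0.862 = 1.1206 persons/s

1.1206 persons/s


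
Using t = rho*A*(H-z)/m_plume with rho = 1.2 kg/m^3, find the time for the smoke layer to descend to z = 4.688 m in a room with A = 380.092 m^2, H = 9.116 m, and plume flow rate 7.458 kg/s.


H - z = 4.428 m
t = 1.2 * 380.092 * 4.428 / 7.458 = 270.80 s

270.80 s


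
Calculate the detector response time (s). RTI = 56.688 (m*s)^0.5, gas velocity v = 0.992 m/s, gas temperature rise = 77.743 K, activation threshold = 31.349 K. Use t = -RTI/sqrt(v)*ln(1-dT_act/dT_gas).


dT_act/dT_gas = 0.40324
ln(1 - 0.40324) = -0.51624
t = -56.688 / sqrt(0.992) * -0.51624 = 29.382 s

29.382 s


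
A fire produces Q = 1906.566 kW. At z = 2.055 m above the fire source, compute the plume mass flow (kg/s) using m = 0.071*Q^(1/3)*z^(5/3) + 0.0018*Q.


Q^(1/3) = 12.400
z^(5/3) = 3.3216
First term = 0.071 * 12.400 * 3.3216 = 2.9243
Second term = 0.0018 * 1906.566 = 3.4318
m = 6.3562 kg/s

6.3562 kg/s


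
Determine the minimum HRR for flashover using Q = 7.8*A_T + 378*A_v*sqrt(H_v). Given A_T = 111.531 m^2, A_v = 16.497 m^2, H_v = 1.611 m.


7.8*A_T = 869.94
sqrt(H_v) = 1.2693
378*A_v*sqrt(H_v) = 7914.9
Q = 869.94 + 7914.9 = 8784.8 kW

8784.8 kW


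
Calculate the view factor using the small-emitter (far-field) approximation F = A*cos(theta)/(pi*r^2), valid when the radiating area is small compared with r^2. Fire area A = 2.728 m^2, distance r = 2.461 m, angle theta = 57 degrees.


cos(57 deg) = 0.54464
pi*r^2 = 19.027
F = 2.728 * 0.54464 / 19.027 = 0.078087

0.078087


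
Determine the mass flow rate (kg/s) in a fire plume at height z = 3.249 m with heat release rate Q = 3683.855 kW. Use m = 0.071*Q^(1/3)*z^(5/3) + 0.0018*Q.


Q^(1/3) = 15.444
z^(5/3) = 7.1272
First term = 0.071 * 15.444 * 7.1272 = 7.8152
Second term = 0.0018 * 3683.855 = 6.6309
m = 14.446 kg/s

14.446 kg/s


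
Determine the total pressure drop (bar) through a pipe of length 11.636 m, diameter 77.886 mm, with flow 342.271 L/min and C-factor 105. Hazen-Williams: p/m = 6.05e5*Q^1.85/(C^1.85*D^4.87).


Q^1.85 = 48819
C^1.85 = 5485.3
D^4.87 = 1.6271e+09
p/m = 0.0033093 bar/m
p_total = 0.0033093 * 11.636 = 0.038507 bar

0.038507 bar


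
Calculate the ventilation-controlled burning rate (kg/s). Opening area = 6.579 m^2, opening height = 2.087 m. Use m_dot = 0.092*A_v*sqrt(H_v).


sqrt(H_v) = 1.4446
m_dot = 0.092 * 6.579 * 1.4446 = 0.87440 kg/s

0.87440 kg/s


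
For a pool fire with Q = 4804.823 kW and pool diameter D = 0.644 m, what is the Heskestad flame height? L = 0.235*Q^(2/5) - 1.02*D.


Q^(2/5) = 29.694
0.235 * Q^(2/5) = 6.9781
1.02 * D = 0.65688
L = 6.3212 m

6.3212 m


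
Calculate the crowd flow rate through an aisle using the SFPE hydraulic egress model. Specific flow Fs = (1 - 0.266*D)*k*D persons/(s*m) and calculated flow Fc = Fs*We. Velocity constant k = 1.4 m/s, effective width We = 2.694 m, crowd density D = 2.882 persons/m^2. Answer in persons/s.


1 - 0.266*D = 1 - 0.266*2.882 = 0.23339
Fs = 0.23339 * 1.4 * 2.882 = 0.94167 persons/(s*m)
Fc = 0.94167 * 2.694 = 2.5369 persons/s

2.5369 persons/s


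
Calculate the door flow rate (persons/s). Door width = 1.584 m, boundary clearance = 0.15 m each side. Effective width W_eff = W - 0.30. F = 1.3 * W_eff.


W_eff = 1.584 - 0.30 = 1.284 m
F = 1.3 * 1.284 = 1.6692 persons/s

1.6692 persons/s


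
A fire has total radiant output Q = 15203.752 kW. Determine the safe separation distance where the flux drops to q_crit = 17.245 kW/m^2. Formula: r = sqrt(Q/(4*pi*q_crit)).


4*pi*q_crit = 216.71
Q/(4*pi*q_crit) = 70.158
r = sqrt(70.158) = 8.3760 m

8.3760 m


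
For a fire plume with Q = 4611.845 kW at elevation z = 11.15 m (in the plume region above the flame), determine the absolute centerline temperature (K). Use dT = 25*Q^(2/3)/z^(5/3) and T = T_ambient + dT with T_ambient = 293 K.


Q^(2/3) = 277.07
z^(5/3) = 55.649
dT = 25 * 277.07 / 55.649 = 124.47 K
T = 293 + 124.47 = 417.47 K

417.47 K


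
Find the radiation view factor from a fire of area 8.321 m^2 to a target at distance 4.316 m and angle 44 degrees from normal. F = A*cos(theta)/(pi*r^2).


cos(44 deg) = 0.71934
pi*r^2 = 58.521
F = 8.321 * 0.71934 / 58.521 = 0.10228

0.10228


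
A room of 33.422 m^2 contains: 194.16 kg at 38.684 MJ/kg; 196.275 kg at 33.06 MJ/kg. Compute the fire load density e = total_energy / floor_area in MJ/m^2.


Total energy = 194.16*38.684 + 196.275*33.06
= 7510.885 + 6488.852
= 13999.74 MJ
e = 13999.74 / 33.422 = 418.88 MJ/m^2

418.88 MJ/m^2


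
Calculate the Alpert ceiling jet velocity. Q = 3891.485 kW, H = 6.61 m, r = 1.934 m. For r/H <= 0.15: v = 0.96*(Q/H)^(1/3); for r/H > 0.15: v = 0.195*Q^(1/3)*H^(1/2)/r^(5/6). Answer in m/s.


r/H = 1.934 / 6.61 = 0.29259
r/H > 0.15, so v = 0.195*Q^(1/3)*H^(1/2)/r^(5/6)
Q^(1/3) = 15.729
H^(1/2) = 2.5710
r^(5/6) = 1.7327
v = 0.195 * 15.729 * 2.5710 / 1.7327 = 4.5512 m/s

4.5512 m/s


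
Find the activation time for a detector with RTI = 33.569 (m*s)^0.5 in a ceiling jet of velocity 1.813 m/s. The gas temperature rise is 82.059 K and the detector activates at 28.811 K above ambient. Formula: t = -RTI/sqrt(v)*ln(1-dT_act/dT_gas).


dT_act/dT_gas = 0.35110
ln(1 - 0.35110) = -0.43248
t = -33.569 / sqrt(1.813) * -0.43248 = 10.782 s

10.782 s


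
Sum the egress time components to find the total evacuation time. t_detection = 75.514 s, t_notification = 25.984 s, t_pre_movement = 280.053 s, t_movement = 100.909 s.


Total = 75.514 + 25.984 + 280.053 + 100.909 = 482.46 s

482.46 s


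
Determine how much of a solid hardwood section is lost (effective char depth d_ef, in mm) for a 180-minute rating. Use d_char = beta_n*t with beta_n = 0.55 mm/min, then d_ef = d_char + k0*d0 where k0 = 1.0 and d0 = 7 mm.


d_char = 0.55 * 180 = 99 mm
d_ef = 99 + 1.0*7 = 106 mm

106 mm


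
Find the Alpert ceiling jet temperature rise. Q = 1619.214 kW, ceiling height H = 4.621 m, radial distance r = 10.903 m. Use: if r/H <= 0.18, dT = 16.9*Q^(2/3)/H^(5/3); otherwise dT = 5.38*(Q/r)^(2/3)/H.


r/H = 10.903 / 4.621 = 2.3594
r/H > 0.18, so dT = 5.38*(Q/r)^(2/3)/H
Q/r = 148.51
(Q/r)^(2/3) = 28.044
dT = 5.38 * 28.044 / 4.621 = 32.650 K

32.650 K


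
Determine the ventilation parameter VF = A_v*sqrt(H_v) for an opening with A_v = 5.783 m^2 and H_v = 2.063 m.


sqrt(H_v) = 1.4363
VF = 5.783 * 1.4363 = 8.3062 m^(5/2)

8.3062 m^(5/2)


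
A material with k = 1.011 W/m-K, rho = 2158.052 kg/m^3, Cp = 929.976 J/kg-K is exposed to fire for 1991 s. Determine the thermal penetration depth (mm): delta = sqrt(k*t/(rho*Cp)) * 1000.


alpha = 1.011 / (2158.052 * 929.976) = 5.0375e-07 m^2/s
alpha * t = 0.0010030
delta = sqrt(0.0010030) * 1000 = 31.670 mm

31.670 mm


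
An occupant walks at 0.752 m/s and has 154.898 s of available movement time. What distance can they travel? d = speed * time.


d = 0.752 * 154.898 = 116.48 m

116.48 m


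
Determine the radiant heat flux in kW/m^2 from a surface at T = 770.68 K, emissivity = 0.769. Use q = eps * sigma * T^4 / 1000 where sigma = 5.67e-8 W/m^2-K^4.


T^4 = 3.5277e+11
q = 0.769 * 5.67e-8 * 3.5277e+11 / 1000 = 15.382 kW/m^2

15.382 kW/m^2


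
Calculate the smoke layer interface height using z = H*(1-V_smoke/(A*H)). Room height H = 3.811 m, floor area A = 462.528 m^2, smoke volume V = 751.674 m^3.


V/(A*H) = 0.42643
1 - 0.42643 = 0.57357
z = 3.811 * 0.57357 = 2.1859 m

2.1859 m


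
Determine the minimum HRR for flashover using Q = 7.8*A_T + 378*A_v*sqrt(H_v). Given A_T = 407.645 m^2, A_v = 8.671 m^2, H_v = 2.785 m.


7.8*A_T = 3179.631
sqrt(H_v) = 1.6688
378*A_v*sqrt(H_v) = 5469.8
Q = 3179.631 + 5469.8 = 8649.5 kW

8649.5 kW


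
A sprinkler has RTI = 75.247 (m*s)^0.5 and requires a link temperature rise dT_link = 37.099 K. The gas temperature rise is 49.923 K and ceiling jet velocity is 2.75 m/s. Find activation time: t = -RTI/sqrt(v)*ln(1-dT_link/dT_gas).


dT_link/dT_gas = 0.74312
ln(1 - 0.74312) = -1.3592
t = -75.247 / sqrt(2.75) * -1.3592 = 61.673 s

61.673 s


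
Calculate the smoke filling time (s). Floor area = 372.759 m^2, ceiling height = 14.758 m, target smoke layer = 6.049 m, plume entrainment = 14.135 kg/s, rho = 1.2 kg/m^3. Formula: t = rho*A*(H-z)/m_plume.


H - z = 8.709 m
t = 1.2 * 372.759 * 8.709 / 14.135 = 275.60 s

275.60 s


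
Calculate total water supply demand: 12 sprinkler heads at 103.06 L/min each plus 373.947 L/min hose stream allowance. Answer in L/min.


Sprinkler demand = 12 * 103.06 = 1236.72 L/min
Total = 1236.72 + 373.947 = 1610.667 L/min

1610.667 L/min


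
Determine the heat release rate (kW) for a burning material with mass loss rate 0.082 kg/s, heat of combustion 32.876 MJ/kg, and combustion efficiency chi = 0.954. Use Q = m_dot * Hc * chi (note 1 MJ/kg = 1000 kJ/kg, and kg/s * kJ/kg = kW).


Hc = 32.876 MJ/kg = 32.876 * 1000 kJ/kg = 32876 kJ/kg
Q = 0.082 kg/s * 32876 kJ/kg * 0.954 = 2571.8 kW

2571.8 kW


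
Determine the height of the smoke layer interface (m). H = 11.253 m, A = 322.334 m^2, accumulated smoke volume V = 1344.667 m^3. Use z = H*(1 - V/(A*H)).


V/(A*H) = 0.37072
1 - 0.37072 = 0.62928
z = 11.253 * 0.62928 = 7.0813 m

7.0813 m


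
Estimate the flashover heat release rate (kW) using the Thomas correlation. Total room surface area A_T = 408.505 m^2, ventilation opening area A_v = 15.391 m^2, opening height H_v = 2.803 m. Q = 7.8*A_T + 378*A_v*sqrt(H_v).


7.8*A_T = 3186.339
sqrt(H_v) = 1.6742
378*A_v*sqrt(H_v) = 9740.3
Q = 3186.339 + 9740.3 = 12927 kW

12927 kW


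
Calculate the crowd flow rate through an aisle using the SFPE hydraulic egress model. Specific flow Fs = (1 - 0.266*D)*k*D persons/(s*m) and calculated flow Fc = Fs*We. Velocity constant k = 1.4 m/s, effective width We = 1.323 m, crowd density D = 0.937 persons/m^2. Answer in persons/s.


1 - 0.266*D = 1 - 0.266*0.937 = 0.75076
Fs = 0.75076 * 1.4 * 0.937 = 0.98484 persons/(s*m)
Fc = 0.98484 * 1.323 = 1.3029 persons/s

1.3029 persons/s


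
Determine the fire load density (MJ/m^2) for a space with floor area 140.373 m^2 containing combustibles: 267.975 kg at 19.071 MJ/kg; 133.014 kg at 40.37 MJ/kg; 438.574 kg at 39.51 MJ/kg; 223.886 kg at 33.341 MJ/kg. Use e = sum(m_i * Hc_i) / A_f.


Total energy = 267.975*19.071 + 133.014*40.37 + 438.574*39.51 + 223.886*33.341
= 5110.551 + 5369.775 + 17328.06 + 7464.583
= 35272.97 MJ
e = 35272.97 / 140.373 = 251.28 MJ/m^2

251.28 MJ/m^2


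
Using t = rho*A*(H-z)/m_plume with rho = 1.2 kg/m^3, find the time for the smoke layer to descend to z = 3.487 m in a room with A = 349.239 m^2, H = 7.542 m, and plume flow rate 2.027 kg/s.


H - z = 4.055 m
t = 1.2 * 349.239 * 4.055 / 2.027 = 838.38 s

838.38 s


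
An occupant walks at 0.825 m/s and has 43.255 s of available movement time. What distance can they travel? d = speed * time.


d = 0.825 * 43.255 = 35.685 m

35.685 m


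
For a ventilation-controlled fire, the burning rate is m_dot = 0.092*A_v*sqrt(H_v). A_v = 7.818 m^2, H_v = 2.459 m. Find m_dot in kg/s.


sqrt(H_v) = 1.5681
m_dot = 0.092 * 7.818 * 1.5681 = 1.1279 kg/s

1.1279 kg/s


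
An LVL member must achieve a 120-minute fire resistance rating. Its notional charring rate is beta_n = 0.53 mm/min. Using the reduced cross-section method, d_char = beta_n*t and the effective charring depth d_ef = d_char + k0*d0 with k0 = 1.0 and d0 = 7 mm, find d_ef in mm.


d_char = 0.53 * 120 = 63.6 mm
d_ef = 63.6 + 1.0*7 = 70.6 mm

70.6 mm


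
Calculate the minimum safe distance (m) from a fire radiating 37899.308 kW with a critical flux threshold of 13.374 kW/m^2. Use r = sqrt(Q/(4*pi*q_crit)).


4*pi*q_crit = 168.06
Q/(4*pi*q_crit) = 225.51
r = sqrt(225.51) = 15.017 m

15.017 m


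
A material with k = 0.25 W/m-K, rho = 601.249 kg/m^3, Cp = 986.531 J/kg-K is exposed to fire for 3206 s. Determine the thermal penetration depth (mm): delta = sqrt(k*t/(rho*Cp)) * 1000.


alpha = 0.25 / (601.249 * 986.531) = 4.2148e-07 m^2/s
alpha * t = 0.0013513
delta = sqrt(0.0013513) * 1000 = 36.759 mm

36.759 mm


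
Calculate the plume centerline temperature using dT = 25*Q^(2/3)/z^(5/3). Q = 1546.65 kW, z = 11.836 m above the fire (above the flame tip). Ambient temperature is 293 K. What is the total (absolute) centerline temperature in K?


Q^(2/3) = 133.74
z^(5/3) = 61.472
dT = 25 * 133.74 / 61.472 = 54.391 K
T = 293 + 54.391 = 347.39 K

347.39 K


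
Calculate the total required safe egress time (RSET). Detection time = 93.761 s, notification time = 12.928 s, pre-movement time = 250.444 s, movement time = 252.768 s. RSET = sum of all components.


Total = 93.761 + 12.928 + 250.444 + 252.768 = 609.901 s

609.901 s


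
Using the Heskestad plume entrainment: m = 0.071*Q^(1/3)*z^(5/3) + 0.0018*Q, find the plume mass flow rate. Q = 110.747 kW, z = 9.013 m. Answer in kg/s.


Q^(1/3) = 4.8022
z^(5/3) = 39.035
First term = 0.071 * 4.8022 * 39.035 = 13.309
Second term = 0.0018 * 110.747 = 0.19934
m = 13.509 kg/s

13.509 kg/s


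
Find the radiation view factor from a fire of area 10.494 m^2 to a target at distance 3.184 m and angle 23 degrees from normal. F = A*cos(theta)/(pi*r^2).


cos(23 deg) = 0.92050
pi*r^2 = 31.849
F = 10.494 * 0.92050 / 31.849 = 0.30330

0.30330


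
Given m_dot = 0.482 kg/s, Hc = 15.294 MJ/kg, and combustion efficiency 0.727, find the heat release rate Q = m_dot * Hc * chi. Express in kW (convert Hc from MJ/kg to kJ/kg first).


Hc = 15.294 MJ/kg = 15.294 * 1000 kJ/kg = 15294 kJ/kg
Q = 0.482 kg/s * 15294 kJ/kg * 0.727 = 5359.2 kW

5359.2 kW


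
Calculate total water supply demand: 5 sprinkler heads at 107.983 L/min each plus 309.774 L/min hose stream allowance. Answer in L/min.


Sprinkler demand = 5 * 107.983 = 539.915 L/min
Total = 539.915 + 309.774 = 849.689 L/min

849.689 L/min


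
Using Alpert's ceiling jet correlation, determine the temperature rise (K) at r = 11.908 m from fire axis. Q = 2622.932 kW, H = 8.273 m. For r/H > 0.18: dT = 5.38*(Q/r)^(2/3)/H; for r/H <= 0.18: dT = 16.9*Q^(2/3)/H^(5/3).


r/H = 11.908 / 8.273 = 1.4394
r/H > 0.18, so dT = 5.38*(Q/r)^(2/3)/H
Q/r = 220.27
(Q/r)^(2/3) = 36.472
dT = 5.38 * 36.472 / 8.273 = 23.718 K

23.718 K


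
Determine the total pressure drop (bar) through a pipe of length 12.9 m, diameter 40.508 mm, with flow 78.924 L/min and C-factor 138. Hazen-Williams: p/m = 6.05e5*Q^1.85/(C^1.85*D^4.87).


Q^1.85 = 3234.7
C^1.85 = 9094.4
D^4.87 = 6.7410e+07
p/m = 0.0031922 bar/m
p_total = 0.0031922 * 12.9 = 0.041180 bar

0.041180 bar


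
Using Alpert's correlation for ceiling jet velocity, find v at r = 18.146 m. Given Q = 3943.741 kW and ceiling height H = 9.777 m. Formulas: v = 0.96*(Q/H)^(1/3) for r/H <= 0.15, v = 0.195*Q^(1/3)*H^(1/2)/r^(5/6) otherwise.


r/H = 18.146 / 9.777 = 1.8560
r/H > 0.15, so v = 0.195*Q^(1/3)*H^(1/2)/r^(5/6)
Q^(1/3) = 15.799
H^(1/2) = 3.1268
r^(5/6) = 11.194
v = 0.195 * 15.799 * 3.1268 / 11.194 = 0.86058 m/s

0.86058 m/s


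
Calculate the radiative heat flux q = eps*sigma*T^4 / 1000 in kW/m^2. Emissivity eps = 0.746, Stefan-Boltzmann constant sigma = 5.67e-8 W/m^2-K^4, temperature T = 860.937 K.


T^4 = 5.4940e+11
q = 0.746 * 5.67e-8 * 5.4940e+11 / 1000 = 23.238 kW/m^2

23.238 kW/m^2


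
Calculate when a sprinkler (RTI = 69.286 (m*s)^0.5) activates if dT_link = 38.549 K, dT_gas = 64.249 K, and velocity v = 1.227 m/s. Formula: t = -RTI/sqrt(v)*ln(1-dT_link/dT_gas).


dT_link/dT_gas = 0.59999
ln(1 - 0.59999) = -0.91628
t = -69.286 / sqrt(1.227) * -0.91628 = 57.312 s

57.312 s


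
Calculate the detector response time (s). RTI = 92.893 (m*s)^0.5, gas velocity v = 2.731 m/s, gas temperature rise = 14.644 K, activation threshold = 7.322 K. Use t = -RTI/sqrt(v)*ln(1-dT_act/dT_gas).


dT_act/dT_gas = 0.5
ln(1 - 0.5) = -0.69315
t = -92.893 / sqrt(2.731) * -0.69315 = 38.963 s

38.963 s


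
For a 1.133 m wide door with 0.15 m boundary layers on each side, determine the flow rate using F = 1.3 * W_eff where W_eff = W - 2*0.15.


W_eff = 1.133 - 0.30 = 0.833 m
F = 1.3 * 0.833 = 1.0829 persons/s

1.0829 persons/s


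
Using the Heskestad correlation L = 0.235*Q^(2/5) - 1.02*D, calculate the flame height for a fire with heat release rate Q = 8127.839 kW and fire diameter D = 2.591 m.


Q^(2/5) = 36.643
0.235 * Q^(2/5) = 8.6111
1.02 * D = 2.6428
L = 5.9683 m

5.9683 m
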